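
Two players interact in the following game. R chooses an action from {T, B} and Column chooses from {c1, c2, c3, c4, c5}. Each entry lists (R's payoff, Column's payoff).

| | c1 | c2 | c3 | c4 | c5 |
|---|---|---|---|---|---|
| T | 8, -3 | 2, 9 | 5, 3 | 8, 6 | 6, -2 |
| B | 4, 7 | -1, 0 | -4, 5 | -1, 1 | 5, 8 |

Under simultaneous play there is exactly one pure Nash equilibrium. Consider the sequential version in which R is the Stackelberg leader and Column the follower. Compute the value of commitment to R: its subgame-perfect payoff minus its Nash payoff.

3

Work backward from Column's decision.
- T → Column plays c2 (best of -3, 9, 3, 6, -2); R gets 2.
- B → Column plays c5 (best of 7, 0, 5, 1, 8); R gets 5.
Maximizing over 2, 5, R chooses B. Subgame-perfect outcome: (B, c5) with payoffs (5, 8).
For the simultaneous game, intersect best replies.
R's best replies: c1→T; c2→T; c3→T; c4→T; c5→T.
Column's best replies: T→c2; B→c5.
The unique mutual best reply is (T, c2), giving (2, 9).
R's commitment gain: 5 − 2 = 3.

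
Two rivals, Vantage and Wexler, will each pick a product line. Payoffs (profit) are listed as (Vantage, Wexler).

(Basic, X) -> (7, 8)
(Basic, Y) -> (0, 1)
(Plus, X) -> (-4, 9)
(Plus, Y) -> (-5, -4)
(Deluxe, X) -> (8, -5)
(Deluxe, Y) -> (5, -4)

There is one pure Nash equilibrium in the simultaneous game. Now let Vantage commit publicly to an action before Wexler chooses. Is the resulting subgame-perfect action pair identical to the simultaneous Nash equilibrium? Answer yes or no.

no

Wexler best-responds to each possible Vantage move:
- Basic: BR = X, leader payoff 7.
- Plus: BR = X, leader payoff -4.
- Deluxe: BR = Y, leader payoff 5.
Maximizing over 7, -4, 5, Vantage chooses Basic. Subgame-perfect outcome: (Basic, X) with payoffs (7, 8).
Under simultaneous play:
Vantage's best replies: X→Deluxe; Y→Deluxe.
Wexler's best replies: Basic→X; Plus→X; Deluxe→Y.
Only (Deluxe, Y) has each player best-responding; Nash payoffs (5, -4).
Sequential outcome (Basic, X) differs from the Nash profile (Deluxe, Y).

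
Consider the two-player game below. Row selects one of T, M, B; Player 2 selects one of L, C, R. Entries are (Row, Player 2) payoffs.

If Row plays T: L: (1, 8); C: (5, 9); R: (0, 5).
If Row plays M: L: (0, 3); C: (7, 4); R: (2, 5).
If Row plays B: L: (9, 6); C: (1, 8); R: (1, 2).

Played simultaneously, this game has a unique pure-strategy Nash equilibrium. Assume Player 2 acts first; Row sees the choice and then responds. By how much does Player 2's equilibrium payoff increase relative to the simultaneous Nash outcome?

1

Row best-responds to each possible Player 2 move:
- L: Row compares 1, 0, 9 and picks B; Player 2 would get 6.
- C: Row compares 5, 7, 1 and picks M; Player 2 would get 4.
- R: Row compares 0, 2, 1 and picks M; Player 2 would get 5.
Among 6, 4, 5, the best is 6 at L. Subgame-perfect outcome: (B, L) with payoffs (9, 6).
Now find the simultaneous Nash equilibrium.
Row's best replies: L→B; C→M; R→M.
Player 2's best replies: T→C; M→R; B→C.
Only (M, R) has each player best-responding; Nash payoffs (2, 5).
Player 2's commitment gain: 6 − 5 = 1.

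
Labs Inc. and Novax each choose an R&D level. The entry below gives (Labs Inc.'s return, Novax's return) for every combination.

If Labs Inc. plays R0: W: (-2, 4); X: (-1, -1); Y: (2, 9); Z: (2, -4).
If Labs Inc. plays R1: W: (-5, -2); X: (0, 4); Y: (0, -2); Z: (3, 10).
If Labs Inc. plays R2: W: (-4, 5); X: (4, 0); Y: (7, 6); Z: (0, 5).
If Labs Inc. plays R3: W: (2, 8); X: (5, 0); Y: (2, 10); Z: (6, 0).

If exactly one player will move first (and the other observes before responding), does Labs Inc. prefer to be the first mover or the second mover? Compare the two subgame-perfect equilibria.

first

If Labs Inc. leads: Novax's best replies are R0→Y, R1→Z, R2→Y, R3→Y; Labs Inc.'s induced payoffs 2, 3, 7, 2; outcome (R2, Y), payoffs (7, 6).
If Novax leads: Labs Inc.'s best replies are W→R3, X→R3, Y→R2, Z→R3; Novax's induced payoffs 8, 0, 6, 0; outcome (R3, W), payoffs (2, 8).
Labs Inc. gets 7 moving first and 2 moving second, so Labs Inc. prefers to move first.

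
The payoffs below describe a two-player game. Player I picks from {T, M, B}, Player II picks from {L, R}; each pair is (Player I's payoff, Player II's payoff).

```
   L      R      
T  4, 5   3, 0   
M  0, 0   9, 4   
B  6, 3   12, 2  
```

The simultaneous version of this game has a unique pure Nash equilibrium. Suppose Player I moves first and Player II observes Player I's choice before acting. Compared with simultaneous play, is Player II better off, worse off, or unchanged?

better off

Solve by backward induction (Player I leads).
- T → Player II plays L (best of 5, 0); Player I gets 4.
- M → Player II plays R (best of 0, 4); Player I gets 9.
- B → Player II plays L (best of 3, 2); Player I gets 6.
Among 4, 9, 6, the best is 9 at M. Subgame-perfect outcome: (M, R) with payoffs (9, 4).
Under simultaneous play:
Player I's best replies: L→B; R→B.
Player II's best replies: T→L; M→R; B→L.
The unique mutual best reply is (B, L), giving (6, 3).
Player II earns 4 sequentially versus 3 at the Nash outcome: better off.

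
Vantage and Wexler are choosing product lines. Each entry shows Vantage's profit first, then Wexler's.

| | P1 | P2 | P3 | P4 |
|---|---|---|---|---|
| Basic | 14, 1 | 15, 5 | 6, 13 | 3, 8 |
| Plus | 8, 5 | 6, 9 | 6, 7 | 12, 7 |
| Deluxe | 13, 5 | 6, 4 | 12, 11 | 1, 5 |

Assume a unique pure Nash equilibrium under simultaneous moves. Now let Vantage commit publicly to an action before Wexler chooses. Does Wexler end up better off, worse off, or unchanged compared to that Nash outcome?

Solve by backward induction (Vantage leads).
- Basic: BR = P3, leader payoff 6.
- Plus: BR = P2, leader payoff 6.
- Deluxe: BR = P3, leader payoff 12.
Vantage's induced payoffs are 6, 6, 12, so Vantage commits to Deluxe. Subgame-perfect outcome: (Deluxe, P3) with payoffs (12, 11).
Now find the simultaneous Nash equilibrium.
Vantage's best replies: P1→Basic; P2→Basic; P3→Deluxe; P4→Plus.
Wexler's best replies: Basic→P3; Plus→P2; Deluxe→P3.
Only (Deluxe, P3) has each player best-responding; Nash payoffs (12, 11).
Wexler earns 11 sequentially versus 11 at the Nash outcome: unchanged.

unchanged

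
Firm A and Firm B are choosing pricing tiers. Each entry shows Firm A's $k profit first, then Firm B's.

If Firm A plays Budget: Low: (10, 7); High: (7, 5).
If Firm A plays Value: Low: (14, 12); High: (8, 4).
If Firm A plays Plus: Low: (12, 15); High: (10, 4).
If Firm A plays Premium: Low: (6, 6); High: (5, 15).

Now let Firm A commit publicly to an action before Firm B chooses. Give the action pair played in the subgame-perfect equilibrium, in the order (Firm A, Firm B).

Firm B best-responds to each possible Firm A move:
- Budget: BR = Low, leader payoff 10.
- Value: BR = Low, leader payoff 14.
- Plus: BR = Low, leader payoff 12.
- Premium: BR = High, leader payoff 5.
Among 10, 14, 12, 5, the best is 14 at Value. Subgame-perfect outcome: (Value, Low) with payoffs (14, 12).

(Value, Low)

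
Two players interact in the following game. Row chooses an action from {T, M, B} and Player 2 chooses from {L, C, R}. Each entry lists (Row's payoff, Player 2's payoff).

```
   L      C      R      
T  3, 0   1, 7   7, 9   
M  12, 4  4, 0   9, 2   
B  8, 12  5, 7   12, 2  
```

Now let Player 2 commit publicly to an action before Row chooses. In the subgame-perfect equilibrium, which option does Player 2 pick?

C

Solve by backward induction (Player 2 leads).
- L: Row compares 3, 12, 8 and picks M; Player 2 would get 4.
- C: Row compares 1, 4, 5 and picks B; Player 2 would get 7.
- R: Row compares 7, 9, 12 and picks B; Player 2 would get 2.
Among 4, 7, 2, the best is 7 at C. Subgame-perfect outcome: (B, C) with payoffs (5, 7).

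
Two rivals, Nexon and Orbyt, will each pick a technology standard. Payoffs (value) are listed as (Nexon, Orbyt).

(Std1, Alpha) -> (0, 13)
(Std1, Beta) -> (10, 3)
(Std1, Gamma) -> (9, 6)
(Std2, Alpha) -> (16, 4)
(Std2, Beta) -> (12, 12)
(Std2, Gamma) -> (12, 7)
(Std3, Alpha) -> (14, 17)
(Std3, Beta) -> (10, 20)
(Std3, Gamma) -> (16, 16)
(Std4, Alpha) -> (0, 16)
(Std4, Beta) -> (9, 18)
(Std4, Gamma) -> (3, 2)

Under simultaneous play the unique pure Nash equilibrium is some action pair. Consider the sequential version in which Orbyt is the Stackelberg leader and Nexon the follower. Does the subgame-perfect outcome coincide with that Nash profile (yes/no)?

Backward induction with Orbyt moving first.
- Alpha: BR = Std2, leader payoff 4.
- Beta: BR = Std2, leader payoff 12.
- Gamma: BR = Std3, leader payoff 16.
Orbyt's induced payoffs are 4, 12, 16, so Orbyt commits to Gamma. Subgame-perfect outcome: (Std3, Gamma) with payoffs (16, 16).
Under simultaneous play:
Nexon's best replies: Alpha→Std2; Beta→Std2; Gamma→Std3.
Orbyt's best replies: Std1→Alpha; Std2→Beta; Std3→Beta; Std4→Beta.
Only (Std2, Beta) has each player best-responding; Nash payoffs (12, 12).
Sequential outcome (Std3, Gamma) differs from the Nash profile (Std2, Beta).

no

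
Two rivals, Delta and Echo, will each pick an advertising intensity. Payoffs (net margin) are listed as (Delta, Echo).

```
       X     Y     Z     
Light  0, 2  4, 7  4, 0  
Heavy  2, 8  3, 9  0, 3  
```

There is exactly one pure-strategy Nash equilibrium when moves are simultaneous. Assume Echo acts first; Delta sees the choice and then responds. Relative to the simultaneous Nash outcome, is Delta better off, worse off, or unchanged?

Solve by backward induction (Echo leads).
- X → Delta plays Heavy (best of 0, 2); Echo gets 8.
- Y → Delta plays Light (best of 4, 3); Echo gets 7.
- Z → Delta plays Light (best of 4, 0); Echo gets 0.
Among 8, 7, 0, the best is 8 at X. Subgame-perfect outcome: (Heavy, X) with payoffs (2, 8).
Now find the simultaneous Nash equilibrium.
Delta's best replies: X→Heavy; Y→Light; Z→Light.
Echo's best replies: Light→Y; Heavy→Y.
Only (Light, Y) has each player best-responding; Nash payoffs (4, 7).
Delta earns 2 sequentially versus 4 at the Nash outcome: worse off.

worse off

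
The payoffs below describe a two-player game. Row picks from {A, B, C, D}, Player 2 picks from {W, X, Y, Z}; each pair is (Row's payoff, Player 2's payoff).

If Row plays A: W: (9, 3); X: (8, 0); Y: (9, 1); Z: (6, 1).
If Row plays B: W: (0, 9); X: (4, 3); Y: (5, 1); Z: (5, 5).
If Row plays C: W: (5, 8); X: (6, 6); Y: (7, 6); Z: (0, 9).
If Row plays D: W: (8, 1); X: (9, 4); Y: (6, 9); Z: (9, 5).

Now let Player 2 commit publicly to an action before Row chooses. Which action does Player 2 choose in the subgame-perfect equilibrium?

Solve by backward induction (Player 2 leads).
- W: Row compares 9, 0, 5, 8 and picks A; Player 2 would get 3.
- X: Row compares 8, 4, 6, 9 and picks D; Player 2 would get 4.
- Y: Row compares 9, 5, 7, 6 and picks A; Player 2 would get 1.
- Z: Row compares 6, 5, 0, 9 and picks D; Player 2 would get 5.
Maximizing over 3, 4, 1, 5, Player 2 chooses Z. Subgame-perfect outcome: (D, Z) with payoffs (9, 5).

Z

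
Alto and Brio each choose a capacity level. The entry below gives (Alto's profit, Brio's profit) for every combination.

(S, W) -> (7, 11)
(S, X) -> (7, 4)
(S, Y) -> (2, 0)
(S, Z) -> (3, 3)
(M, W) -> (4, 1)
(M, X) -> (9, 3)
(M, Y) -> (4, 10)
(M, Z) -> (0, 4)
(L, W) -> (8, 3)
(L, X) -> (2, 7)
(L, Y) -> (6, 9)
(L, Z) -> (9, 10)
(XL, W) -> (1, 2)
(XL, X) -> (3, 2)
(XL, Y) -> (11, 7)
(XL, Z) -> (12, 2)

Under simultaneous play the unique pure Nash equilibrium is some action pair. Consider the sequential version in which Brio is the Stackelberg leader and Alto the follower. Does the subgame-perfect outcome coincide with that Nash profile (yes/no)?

Alto best-responds to each possible Brio move:
- W → Alto plays L (best of 7, 4, 8, 1); Brio gets 3.
- X → Alto plays M (best of 7, 9, 2, 3); Brio gets 3.
- Y → Alto plays XL (best of 2, 4, 6, 11); Brio gets 7.
- Z → Alto plays XL (best of 3, 0, 9, 12); Brio gets 2.
Among 3, 3, 7, 2, the best is 7 at Y. Subgame-perfect outcome: (XL, Y) with payoffs (11, 7).
Under simultaneous play:
Alto's best replies: W→L; X→M; Y→XL; Z→XL.
Brio's best replies: S→W; M→Y; L→Z; XL→Y.
Only (XL, Y) has each player best-responding; Nash payoffs (11, 7).
Sequential outcome (XL, Y) coincides with the Nash profile (XL, Y).

yes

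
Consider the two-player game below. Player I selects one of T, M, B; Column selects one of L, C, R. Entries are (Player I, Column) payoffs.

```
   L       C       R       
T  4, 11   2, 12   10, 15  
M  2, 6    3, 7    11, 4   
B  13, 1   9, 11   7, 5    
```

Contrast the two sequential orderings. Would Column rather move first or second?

second

If Player I leads: Column's best replies are T→R, M→C, B→C; Player I's induced payoffs 10, 3, 9; outcome (T, R), payoffs (10, 15).
If Column leads: Player I's best replies are L→B, C→B, R→M; Column's induced payoffs 1, 11, 4; outcome (B, C), payoffs (9, 11).
Column gets 11 moving first and 15 moving second, so Column prefers to move second.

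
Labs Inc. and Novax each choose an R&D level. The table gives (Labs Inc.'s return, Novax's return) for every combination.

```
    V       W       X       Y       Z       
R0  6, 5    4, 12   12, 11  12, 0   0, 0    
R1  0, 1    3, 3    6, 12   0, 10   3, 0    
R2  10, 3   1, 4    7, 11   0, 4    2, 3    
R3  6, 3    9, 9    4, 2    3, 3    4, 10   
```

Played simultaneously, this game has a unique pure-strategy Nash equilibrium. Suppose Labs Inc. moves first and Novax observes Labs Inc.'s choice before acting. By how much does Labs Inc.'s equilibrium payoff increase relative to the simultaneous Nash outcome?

Work backward from Novax's decision.
- R0: Novax compares 5, 12, 11, 0, 0 and picks W; Labs Inc. would get 4.
- R1: Novax compares 1, 3, 12, 10, 0 and picks X; Labs Inc. would get 6.
- R2: Novax compares 3, 4, 11, 4, 3 and picks X; Labs Inc. would get 7.
- R3: Novax compares 3, 9, 2, 3, 10 and picks Z; Labs Inc. would get 4.
Among 4, 6, 7, 4, the best is 7 at R2. Subgame-perfect outcome: (R2, X) with payoffs (7, 11).
For the simultaneous game, intersect best replies.
Labs Inc.'s best replies: V→R2; W→R3; X→R0; Y→R0; Z→R3.
Novax's best replies: R0→W; R1→X; R2→X; R3→Z.
The unique mutual best reply is (R3, Z), giving (4, 10).
Labs Inc.'s commitment gain: 7 − 4 = 3.

3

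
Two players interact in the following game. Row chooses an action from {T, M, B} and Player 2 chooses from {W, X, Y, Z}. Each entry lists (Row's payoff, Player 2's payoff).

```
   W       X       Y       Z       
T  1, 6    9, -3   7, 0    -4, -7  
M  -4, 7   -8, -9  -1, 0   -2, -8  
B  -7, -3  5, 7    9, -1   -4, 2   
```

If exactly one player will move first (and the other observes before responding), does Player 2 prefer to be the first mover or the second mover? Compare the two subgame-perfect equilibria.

second

If Row leads: Player 2's best replies are T→W, M→W, B→X; Row's induced payoffs 1, -4, 5; outcome (B, X), payoffs (5, 7).
If Player 2 leads: Row's best replies are W→T, X→T, Y→B, Z→M; Player 2's induced payoffs 6, -3, -1, -8; outcome (T, W), payoffs (1, 6).
Player 2 gets 6 moving first and 7 moving second, so Player 2 prefers to move second.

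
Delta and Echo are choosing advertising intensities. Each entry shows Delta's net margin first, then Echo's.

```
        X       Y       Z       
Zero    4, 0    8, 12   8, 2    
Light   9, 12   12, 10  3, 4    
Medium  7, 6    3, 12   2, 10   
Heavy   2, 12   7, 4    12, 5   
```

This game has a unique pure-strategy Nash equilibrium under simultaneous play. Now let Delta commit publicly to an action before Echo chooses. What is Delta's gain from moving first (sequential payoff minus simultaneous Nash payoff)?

0

Backward induction with Delta moving first.
- Zero: BR = Y, leader payoff 8.
- Light: BR = X, leader payoff 9.
- Medium: BR = Y, leader payoff 3.
- Heavy: BR = X, leader payoff 2.
Among 8, 9, 3, 2, the best is 9 at Light. Subgame-perfect outcome: (Light, X) with payoffs (9, 12).
Under simultaneous play:
Delta's best replies: X→Light; Y→Light; Z→Heavy.
Echo's best replies: Zero→Y; Light→X; Medium→Y; Heavy→X.
The unique mutual best reply is (Light, X), giving (9, 12).
Delta's commitment gain: 9 − 9 = 0.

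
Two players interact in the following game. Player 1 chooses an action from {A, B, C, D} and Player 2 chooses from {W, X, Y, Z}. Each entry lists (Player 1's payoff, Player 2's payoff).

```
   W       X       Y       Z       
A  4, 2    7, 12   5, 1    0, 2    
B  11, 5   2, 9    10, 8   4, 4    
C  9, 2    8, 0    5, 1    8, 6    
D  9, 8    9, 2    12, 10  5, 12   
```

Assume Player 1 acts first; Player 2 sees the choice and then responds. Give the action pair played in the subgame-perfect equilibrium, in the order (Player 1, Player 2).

(C, Z)

Backward induction with Player 1 moving first.
- A → Player 2 plays X (best of 2, 12, 1, 2); Player 1 gets 7.
- B → Player 2 plays X (best of 5, 9, 8, 4); Player 1 gets 2.
- C → Player 2 plays Z (best of 2, 0, 1, 6); Player 1 gets 8.
- D → Player 2 plays Z (best of 8, 2, 10, 12); Player 1 gets 5.
Among 7, 2, 8, 5, the best is 8 at C. Subgame-perfect outcome: (C, Z) with payoffs (8, 6).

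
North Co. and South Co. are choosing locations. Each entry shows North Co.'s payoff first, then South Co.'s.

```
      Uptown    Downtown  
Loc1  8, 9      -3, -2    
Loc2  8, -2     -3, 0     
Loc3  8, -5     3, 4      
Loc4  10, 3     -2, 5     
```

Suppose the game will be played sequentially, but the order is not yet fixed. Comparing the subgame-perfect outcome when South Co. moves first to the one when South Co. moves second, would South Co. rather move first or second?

second

If North Co. leads: South Co.'s best replies are Loc1→Uptown, Loc2→Downtown, Loc3→Downtown, Loc4→Downtown; North Co.'s induced payoffs 8, -3, 3, -2; outcome (Loc1, Uptown), payoffs (8, 9).
If South Co. leads: North Co.'s best replies are Uptown→Loc4, Downtown→Loc3; South Co.'s induced payoffs 3, 4; outcome (Loc3, Downtown), payoffs (3, 4).
South Co. gets 4 moving first and 9 moving second, so South Co. prefers to move second.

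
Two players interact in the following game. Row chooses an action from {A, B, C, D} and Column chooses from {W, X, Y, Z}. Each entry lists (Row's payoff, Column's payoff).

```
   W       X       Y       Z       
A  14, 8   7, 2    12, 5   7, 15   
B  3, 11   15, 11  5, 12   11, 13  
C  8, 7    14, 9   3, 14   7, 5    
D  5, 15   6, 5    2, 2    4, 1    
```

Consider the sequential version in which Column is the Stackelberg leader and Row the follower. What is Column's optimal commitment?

Solve by backward induction (Column leads).
- W → Row plays A (best of 14, 3, 8, 5); Column gets 8.
- X → Row plays B (best of 7, 15, 14, 6); Column gets 11.
- Y → Row plays A (best of 12, 5, 3, 2); Column gets 5.
- Z → Row plays B (best of 7, 11, 7, 4); Column gets 13.
Column's induced payoffs are 8, 11, 5, 13, so Column commits to Z. Subgame-perfect outcome: (B, Z) with payoffs (11, 13).

Z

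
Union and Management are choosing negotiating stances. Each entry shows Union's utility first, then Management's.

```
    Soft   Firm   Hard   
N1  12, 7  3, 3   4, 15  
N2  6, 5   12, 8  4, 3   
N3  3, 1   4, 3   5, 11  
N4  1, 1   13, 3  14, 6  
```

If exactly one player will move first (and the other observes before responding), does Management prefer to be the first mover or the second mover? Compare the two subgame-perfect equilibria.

If Union leads: Management's best replies are N1→Hard, N2→Firm, N3→Hard, N4→Hard; Union's induced payoffs 4, 12, 5, 14; outcome (N4, Hard), payoffs (14, 6).
If Management leads: Union's best replies are Soft→N1, Firm→N4, Hard→N4; Management's induced payoffs 7, 3, 6; outcome (N1, Soft), payoffs (12, 7).
Management gets 7 moving first and 6 moving second, so Management prefers to move first.

first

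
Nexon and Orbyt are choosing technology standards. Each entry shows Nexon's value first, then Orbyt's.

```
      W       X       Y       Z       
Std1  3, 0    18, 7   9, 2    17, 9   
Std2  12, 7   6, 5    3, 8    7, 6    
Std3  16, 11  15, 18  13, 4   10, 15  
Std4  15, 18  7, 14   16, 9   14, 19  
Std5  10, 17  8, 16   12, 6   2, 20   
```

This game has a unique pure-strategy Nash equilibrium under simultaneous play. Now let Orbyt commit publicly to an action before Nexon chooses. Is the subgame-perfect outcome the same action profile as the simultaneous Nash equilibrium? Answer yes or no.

Solve by backward induction (Orbyt leads).
- W → Nexon plays Std3 (best of 3, 12, 16, 15, 10); Orbyt gets 11.
- X → Nexon plays Std1 (best of 18, 6, 15, 7, 8); Orbyt gets 7.
- Y → Nexon plays Std4 (best of 9, 3, 13, 16, 12); Orbyt gets 9.
- Z → Nexon plays Std1 (best of 17, 7, 10, 14, 2); Orbyt gets 9.
Orbyt's induced payoffs are 11, 7, 9, 9, so Orbyt commits to W. Subgame-perfect outcome: (Std3, W) with payoffs (16, 11).
Under simultaneous play:
Nexon's best replies: W→Std3; X→Std1; Y→Std4; Z→Std1.
Orbyt's best replies: Std1→Z; Std2→Y; Std3→X; Std4→Z; Std5→Z.
The unique mutual best reply is (Std1, Z), giving (17, 9).
Sequential outcome (Std3, W) differs from the Nash profile (Std1, Z).

no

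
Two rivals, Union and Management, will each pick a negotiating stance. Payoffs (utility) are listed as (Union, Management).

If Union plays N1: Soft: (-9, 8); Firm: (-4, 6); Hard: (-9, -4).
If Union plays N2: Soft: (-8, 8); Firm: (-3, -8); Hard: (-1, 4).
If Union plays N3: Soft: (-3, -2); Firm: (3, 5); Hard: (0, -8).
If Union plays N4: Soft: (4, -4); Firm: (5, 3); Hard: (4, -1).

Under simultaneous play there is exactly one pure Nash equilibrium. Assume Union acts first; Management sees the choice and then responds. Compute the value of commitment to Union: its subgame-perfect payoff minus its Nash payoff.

Backward induction with Union moving first.
- N1: BR = Soft, leader payoff -9.
- N2: BR = Soft, leader payoff -8.
- N3: BR = Firm, leader payoff 3.
- N4: BR = Firm, leader payoff 5.
Union's induced payoffs are -9, -8, 3, 5, so Union commits to N4. Subgame-perfect outcome: (N4, Firm) with payoffs (5, 3).
Now find the simultaneous Nash equilibrium.
Union's best replies: Soft→N4; Firm→N4; Hard→N4.
Management's best replies: N1→Soft; N2→Soft; N3→Firm; N4→Firm.
The unique mutual best reply is (N4, Firm), giving (5, 3).
Union's commitment gain: 5 − 5 = 0.

0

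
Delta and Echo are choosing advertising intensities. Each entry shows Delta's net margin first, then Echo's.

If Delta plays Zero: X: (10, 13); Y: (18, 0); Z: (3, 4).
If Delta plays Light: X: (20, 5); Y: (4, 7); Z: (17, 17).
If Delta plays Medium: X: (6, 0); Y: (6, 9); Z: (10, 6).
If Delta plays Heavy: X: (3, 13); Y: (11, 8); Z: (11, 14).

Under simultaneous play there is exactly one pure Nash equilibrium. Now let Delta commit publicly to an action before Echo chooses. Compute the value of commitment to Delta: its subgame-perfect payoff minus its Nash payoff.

0

Backward induction with Delta moving first.
- Zero → Echo plays X (best of 13, 0, 4); Delta gets 10.
- Light → Echo plays Z (best of 5, 7, 17); Delta gets 17.
- Medium → Echo plays Y (best of 0, 9, 6); Delta gets 6.
- Heavy → Echo plays Z (best of 13, 8, 14); Delta gets 11.
Maximizing over 10, 17, 6, 11, Delta chooses Light. Subgame-perfect outcome: (Light, Z) with payoffs (17, 17).
Under simultaneous play:
Delta's best replies: X→Light; Y→Zero; Z→Light.
Echo's best replies: Zero→X; Light→Z; Medium→Y; Heavy→Z.
Only (Light, Z) has each player best-responding; Nash payoffs (17, 17).
Delta's commitment gain: 17 − 17 = 0.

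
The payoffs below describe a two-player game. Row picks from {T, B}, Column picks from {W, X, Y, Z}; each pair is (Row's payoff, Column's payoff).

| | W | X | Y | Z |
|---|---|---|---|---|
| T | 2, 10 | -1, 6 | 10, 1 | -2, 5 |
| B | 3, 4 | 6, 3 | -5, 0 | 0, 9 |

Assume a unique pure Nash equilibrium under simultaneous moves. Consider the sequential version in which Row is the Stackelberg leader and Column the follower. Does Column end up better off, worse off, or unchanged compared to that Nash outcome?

better off

Work backward from Column's decision.
- T: BR = W, leader payoff 2.
- B: BR = Z, leader payoff 0.
Among 2, 0, the best is 2 at T. Subgame-perfect outcome: (T, W) with payoffs (2, 10).
Now find the simultaneous Nash equilibrium.
Row's best replies: W→B; X→B; Y→T; Z→B.
Column's best replies: T→W; B→Z.
The unique mutual best reply is (B, Z), giving (0, 9).
Column earns 10 sequentially versus 9 at the Nash outcome: better off.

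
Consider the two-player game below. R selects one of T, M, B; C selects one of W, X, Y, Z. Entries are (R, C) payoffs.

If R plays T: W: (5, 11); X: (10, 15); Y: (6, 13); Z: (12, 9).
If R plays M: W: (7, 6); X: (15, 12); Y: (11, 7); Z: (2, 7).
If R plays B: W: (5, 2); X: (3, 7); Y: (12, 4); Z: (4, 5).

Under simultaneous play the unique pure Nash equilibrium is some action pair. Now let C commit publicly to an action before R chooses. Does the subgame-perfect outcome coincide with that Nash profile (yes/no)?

yes

Work backward from R's decision.
- W: R compares 5, 7, 5 and picks M; C would get 6.
- X: R compares 10, 15, 3 and picks M; C would get 12.
- Y: R compares 6, 11, 12 and picks B; C would get 4.
- Z: R compares 12, 2, 4 and picks T; C would get 9.
C's induced payoffs are 6, 12, 4, 9, so C commits to X. Subgame-perfect outcome: (M, X) with payoffs (15, 12).
Now find the simultaneous Nash equilibrium.
R's best replies: W→M; X→M; Y→B; Z→T.
C's best replies: T→X; M→X; B→X.
The unique mutual best reply is (M, X), giving (15, 12).
Sequential outcome (M, X) coincides with the Nash profile (M, X).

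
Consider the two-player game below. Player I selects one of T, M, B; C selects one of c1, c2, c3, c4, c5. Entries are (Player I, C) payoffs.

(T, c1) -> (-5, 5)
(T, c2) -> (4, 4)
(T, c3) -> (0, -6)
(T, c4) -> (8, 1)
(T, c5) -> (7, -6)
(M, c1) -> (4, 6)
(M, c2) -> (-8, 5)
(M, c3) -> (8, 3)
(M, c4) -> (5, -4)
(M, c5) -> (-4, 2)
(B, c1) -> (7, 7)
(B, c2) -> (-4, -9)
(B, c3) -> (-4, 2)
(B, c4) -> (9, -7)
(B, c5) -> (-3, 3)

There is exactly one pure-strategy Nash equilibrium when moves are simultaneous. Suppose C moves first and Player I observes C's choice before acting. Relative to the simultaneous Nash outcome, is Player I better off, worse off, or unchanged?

Backward induction with C moving first.
- c1: Player I compares -5, 4, 7 and picks B; C would get 7.
- c2: Player I compares 4, -8, -4 and picks T; C would get 4.
- c3: Player I compares 0, 8, -4 and picks M; C would get 3.
- c4: Player I compares 8, 5, 9 and picks B; C would get -7.
- c5: Player I compares 7, -4, -3 and picks T; C would get -6.
Among 7, 4, 3, -7, -6, the best is 7 at c1. Subgame-perfect outcome: (B, c1) with payoffs (7, 7).
For the simultaneous game, intersect best replies.
Player I's best replies: c1→B; c2→T; c3→M; c4→B; c5→T.
C's best replies: T→c1; M→c1; B→c1.
Only (B, c1) has each player best-responding; Nash payoffs (7, 7).
Player I earns 7 sequentially versus 7 at the Nash outcome: unchanged.

unchanged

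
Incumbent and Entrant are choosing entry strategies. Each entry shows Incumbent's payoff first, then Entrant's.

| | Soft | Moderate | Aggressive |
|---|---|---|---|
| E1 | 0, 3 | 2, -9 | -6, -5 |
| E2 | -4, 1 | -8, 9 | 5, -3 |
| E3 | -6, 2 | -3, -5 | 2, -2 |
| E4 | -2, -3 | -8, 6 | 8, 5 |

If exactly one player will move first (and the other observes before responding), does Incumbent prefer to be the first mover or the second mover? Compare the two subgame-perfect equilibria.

second

If Incumbent leads: Entrant's best replies are E1→Soft, E2→Moderate, E3→Soft, E4→Moderate; Incumbent's induced payoffs 0, -8, -6, -8; outcome (E1, Soft), payoffs (0, 3).
If Entrant leads: Incumbent's best replies are Soft→E1, Moderate→E1, Aggressive→E4; Entrant's induced payoffs 3, -9, 5; outcome (E4, Aggressive), payoffs (8, 5).
Incumbent gets 0 moving first and 8 moving second, so Incumbent prefers to move second.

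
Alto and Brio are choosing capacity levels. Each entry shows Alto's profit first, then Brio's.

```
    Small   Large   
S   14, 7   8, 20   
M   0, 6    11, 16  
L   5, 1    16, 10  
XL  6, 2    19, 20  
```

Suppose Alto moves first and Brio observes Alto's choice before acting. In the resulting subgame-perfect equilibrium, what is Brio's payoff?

Backward induction with Alto moving first.
- S → Brio plays Large (best of 7, 20); Alto gets 8.
- M → Brio plays Large (best of 6, 16); Alto gets 11.
- L → Brio plays Large (best of 1, 10); Alto gets 16.
- XL → Brio plays Large (best of 2, 20); Alto gets 19.
Alto's induced payoffs are 8, 11, 16, 19, so Alto commits to XL. Subgame-perfect outcome: (XL, Large) with payoffs (19, 20).

20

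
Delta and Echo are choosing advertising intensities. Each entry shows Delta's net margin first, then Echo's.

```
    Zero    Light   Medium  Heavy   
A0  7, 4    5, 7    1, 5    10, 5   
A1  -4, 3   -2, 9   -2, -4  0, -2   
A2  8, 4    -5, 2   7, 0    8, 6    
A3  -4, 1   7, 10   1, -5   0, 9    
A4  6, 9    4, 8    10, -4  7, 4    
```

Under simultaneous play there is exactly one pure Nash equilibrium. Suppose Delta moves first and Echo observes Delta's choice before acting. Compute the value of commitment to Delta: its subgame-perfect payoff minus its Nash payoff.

1

Work backward from Echo's decision.
- A0: BR = Light, leader payoff 5.
- A1: BR = Light, leader payoff -2.
- A2: BR = Heavy, leader payoff 8.
- A3: BR = Light, leader payoff 7.
- A4: BR = Zero, leader payoff 6.
Maximizing over 5, -2, 8, 7, 6, Delta chooses A2. Subgame-perfect outcome: (A2, Heavy) with payoffs (8, 6).
For the simultaneous game, intersect best replies.
Delta's best replies: Zero→A2; Light→A3; Medium→A4; Heavy→A0.
Echo's best replies: A0→Light; A1→Light; A2→Heavy; A3→Light; A4→Zero.
Only (A3, Light) has each player best-responding; Nash payoffs (7, 10).
Delta's commitment gain: 8 − 7 = 1.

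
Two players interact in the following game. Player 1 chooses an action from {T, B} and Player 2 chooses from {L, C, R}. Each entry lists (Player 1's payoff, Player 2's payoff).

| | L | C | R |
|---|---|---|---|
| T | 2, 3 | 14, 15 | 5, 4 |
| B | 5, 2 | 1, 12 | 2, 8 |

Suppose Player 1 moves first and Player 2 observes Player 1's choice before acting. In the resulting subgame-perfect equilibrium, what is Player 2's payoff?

Solve by backward induction (Player 1 leads).
- T: Player 2 compares 3, 15, 4 and picks C; Player 1 would get 14.
- B: Player 2 compares 2, 12, 8 and picks C; Player 1 would get 1.
Maximizing over 14, 1, Player 1 chooses T. Subgame-perfect outcome: (T, C) with payoffs (14, 15).

15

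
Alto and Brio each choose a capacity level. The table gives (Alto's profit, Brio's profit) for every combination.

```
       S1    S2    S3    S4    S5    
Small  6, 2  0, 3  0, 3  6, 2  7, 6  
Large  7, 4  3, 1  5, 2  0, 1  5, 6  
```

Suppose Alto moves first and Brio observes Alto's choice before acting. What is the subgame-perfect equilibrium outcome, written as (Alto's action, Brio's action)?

(Small, S5)

Brio best-responds to each possible Alto move:
- Small: BR = S5, leader payoff 7.
- Large: BR = S5, leader payoff 5.
Maximizing over 7, 5, Alto chooses Small. Subgame-perfect outcome: (Small, S5) with payoffs (7, 6).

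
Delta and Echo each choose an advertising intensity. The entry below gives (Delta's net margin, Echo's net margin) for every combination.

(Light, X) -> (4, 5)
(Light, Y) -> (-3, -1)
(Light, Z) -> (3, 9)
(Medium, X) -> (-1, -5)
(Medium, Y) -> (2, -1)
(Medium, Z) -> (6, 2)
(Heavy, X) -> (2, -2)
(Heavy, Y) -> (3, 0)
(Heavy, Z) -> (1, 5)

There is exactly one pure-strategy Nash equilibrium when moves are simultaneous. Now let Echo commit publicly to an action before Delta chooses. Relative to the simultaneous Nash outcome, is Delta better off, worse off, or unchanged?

Solve by backward induction (Echo leads).
- X → Delta plays Light (best of 4, -1, 2); Echo gets 5.
- Y → Delta plays Heavy (best of -3, 2, 3); Echo gets 0.
- Z → Delta plays Medium (best of 3, 6, 1); Echo gets 2.
Maximizing over 5, 0, 2, Echo chooses X. Subgame-perfect outcome: (Light, X) with payoffs (4, 5).
Now find the simultaneous Nash equilibrium.
Delta's best replies: X→Light; Y→Heavy; Z→Medium.
Echo's best replies: Light→Z; Medium→Z; Heavy→Z.
Only (Medium, Z) has each player best-responding; Nash payoffs (6, 2).
Delta earns 4 sequentially versus 6 at the Nash outcome: worse off.

worse off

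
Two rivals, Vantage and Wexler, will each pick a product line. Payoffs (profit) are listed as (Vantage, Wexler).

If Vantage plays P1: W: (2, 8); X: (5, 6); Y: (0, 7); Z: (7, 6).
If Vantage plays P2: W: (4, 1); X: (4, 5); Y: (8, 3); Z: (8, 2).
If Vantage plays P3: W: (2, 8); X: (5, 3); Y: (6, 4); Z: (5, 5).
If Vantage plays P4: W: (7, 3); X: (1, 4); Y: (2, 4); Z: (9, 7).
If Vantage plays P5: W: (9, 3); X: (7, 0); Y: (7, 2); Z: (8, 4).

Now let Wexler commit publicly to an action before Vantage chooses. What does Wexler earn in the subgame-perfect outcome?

7

Solve by backward induction (Wexler leads).
- W: BR = P5, leader payoff 3.
- X: BR = P5, leader payoff 0.
- Y: BR = P2, leader payoff 3.
- Z: BR = P4, leader payoff 7.
Maximizing over 3, 0, 3, 7, Wexler chooses Z. Subgame-perfect outcome: (P4, Z) with payoffs (9, 7).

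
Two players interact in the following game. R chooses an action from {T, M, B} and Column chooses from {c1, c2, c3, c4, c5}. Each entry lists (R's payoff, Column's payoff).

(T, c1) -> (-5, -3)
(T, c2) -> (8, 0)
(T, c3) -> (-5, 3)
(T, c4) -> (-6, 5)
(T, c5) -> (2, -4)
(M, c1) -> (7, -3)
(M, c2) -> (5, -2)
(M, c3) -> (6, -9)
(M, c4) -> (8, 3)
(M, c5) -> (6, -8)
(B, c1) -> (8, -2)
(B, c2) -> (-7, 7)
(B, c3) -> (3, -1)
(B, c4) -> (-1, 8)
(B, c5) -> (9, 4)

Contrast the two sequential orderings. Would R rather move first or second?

If R leads: Column's best replies are T→c4, M→c4, B→c4; R's induced payoffs -6, 8, -1; outcome (M, c4), payoffs (8, 3).
If Column leads: R's best replies are c1→B, c2→T, c3→M, c4→M, c5→B; Column's induced payoffs -2, 0, -9, 3, 4; outcome (B, c5), payoffs (9, 4).
R gets 8 moving first and 9 moving second, so R prefers to move second.

second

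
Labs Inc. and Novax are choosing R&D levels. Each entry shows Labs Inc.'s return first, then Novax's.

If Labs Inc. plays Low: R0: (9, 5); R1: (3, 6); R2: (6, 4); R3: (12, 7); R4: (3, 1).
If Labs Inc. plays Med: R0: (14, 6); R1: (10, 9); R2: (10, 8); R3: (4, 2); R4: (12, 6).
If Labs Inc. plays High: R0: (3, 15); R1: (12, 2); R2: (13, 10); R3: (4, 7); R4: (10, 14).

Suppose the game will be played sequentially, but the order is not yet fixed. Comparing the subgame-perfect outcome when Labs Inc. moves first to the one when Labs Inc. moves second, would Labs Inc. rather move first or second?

second

If Labs Inc. leads: Novax's best replies are Low→R3, Med→R1, High→R0; Labs Inc.'s induced payoffs 12, 10, 3; outcome (Low, R3), payoffs (12, 7).
If Novax leads: Labs Inc.'s best replies are R0→Med, R1→High, R2→High, R3→Low, R4→Med; Novax's induced payoffs 6, 2, 10, 7, 6; outcome (High, R2), payoffs (13, 10).
Labs Inc. gets 12 moving first and 13 moving second, so Labs Inc. prefers to move second.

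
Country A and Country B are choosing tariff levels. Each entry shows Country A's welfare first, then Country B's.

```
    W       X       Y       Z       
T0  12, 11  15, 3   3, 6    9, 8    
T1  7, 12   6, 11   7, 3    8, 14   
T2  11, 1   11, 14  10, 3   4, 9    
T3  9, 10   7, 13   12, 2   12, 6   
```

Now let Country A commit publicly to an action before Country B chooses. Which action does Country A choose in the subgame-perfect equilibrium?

T0

Solve by backward induction (Country A leads).
- T0 → Country B plays W (best of 11, 3, 6, 8); Country A gets 12.
- T1 → Country B plays Z (best of 12, 11, 3, 14); Country A gets 8.
- T2 → Country B plays X (best of 1, 14, 3, 9); Country A gets 11.
- T3 → Country B plays X (best of 10, 13, 2, 6); Country A gets 7.
Maximizing over 12, 8, 11, 7, Country A chooses T0. Subgame-perfect outcome: (T0, W) with payoffs (12, 11).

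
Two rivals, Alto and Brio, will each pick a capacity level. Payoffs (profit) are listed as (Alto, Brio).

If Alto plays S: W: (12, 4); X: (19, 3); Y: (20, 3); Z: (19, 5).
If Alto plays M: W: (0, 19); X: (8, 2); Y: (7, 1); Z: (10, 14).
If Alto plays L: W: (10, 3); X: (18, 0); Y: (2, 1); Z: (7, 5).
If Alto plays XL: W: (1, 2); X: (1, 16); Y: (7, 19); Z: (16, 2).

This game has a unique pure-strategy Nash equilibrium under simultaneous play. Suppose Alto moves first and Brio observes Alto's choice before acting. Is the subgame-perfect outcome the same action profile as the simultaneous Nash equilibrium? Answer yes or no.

yes

Work backward from Brio's decision.
- S → Brio plays Z (best of 4, 3, 3, 5); Alto gets 19.
- M → Brio plays W (best of 19, 2, 1, 14); Alto gets 0.
- L → Brio plays Z (best of 3, 0, 1, 5); Alto gets 7.
- XL → Brio plays Y (best of 2, 16, 19, 2); Alto gets 7.
Among 19, 0, 7, 7, the best is 19 at S. Subgame-perfect outcome: (S, Z) with payoffs (19, 5).
Now find the simultaneous Nash equilibrium.
Alto's best replies: W→S; X→S; Y→S; Z→S.
Brio's best replies: S→Z; M→W; L→Z; XL→Y.
Only (S, Z) has each player best-responding; Nash payoffs (19, 5).
Sequential outcome (S, Z) coincides with the Nash profile (S, Z).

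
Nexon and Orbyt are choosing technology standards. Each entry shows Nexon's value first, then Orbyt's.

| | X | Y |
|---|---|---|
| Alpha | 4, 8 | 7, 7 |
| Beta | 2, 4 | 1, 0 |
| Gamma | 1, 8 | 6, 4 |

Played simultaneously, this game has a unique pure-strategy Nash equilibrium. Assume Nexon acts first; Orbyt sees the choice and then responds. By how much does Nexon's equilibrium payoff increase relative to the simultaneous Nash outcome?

0

Solve by backward induction (Nexon leads).
- Alpha: BR = X, leader payoff 4.
- Beta: BR = X, leader payoff 2.
- Gamma: BR = X, leader payoff 1.
Among 4, 2, 1, the best is 4 at Alpha. Subgame-perfect outcome: (Alpha, X) with payoffs (4, 8).
For the simultaneous game, intersect best replies.
Nexon's best replies: X→Alpha; Y→Alpha.
Orbyt's best replies: Alpha→X; Beta→X; Gamma→X.
The unique mutual best reply is (Alpha, X), giving (4, 8).
Nexon's commitment gain: 4 − 4 = 0.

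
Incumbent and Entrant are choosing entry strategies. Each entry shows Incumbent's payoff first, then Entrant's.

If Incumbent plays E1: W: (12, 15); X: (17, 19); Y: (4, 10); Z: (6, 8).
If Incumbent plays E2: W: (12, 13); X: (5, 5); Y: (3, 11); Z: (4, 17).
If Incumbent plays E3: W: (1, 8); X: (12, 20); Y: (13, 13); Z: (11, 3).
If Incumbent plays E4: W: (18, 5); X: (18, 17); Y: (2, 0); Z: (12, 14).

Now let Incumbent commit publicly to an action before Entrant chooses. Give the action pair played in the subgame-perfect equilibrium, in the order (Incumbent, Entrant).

(E4, X)

Work backward from Entrant's decision.
- E1: Entrant compares 15, 19, 10, 8 and picks X; Incumbent would get 17.
- E2: Entrant compares 13, 5, 11, 17 and picks Z; Incumbent would get 4.
- E3: Entrant compares 8, 20, 13, 3 and picks X; Incumbent would get 12.
- E4: Entrant compares 5, 17, 0, 14 and picks X; Incumbent would get 18.
Among 17, 4, 12, 18, the best is 18 at E4. Subgame-perfect outcome: (E4, X) with payoffs (18, 17).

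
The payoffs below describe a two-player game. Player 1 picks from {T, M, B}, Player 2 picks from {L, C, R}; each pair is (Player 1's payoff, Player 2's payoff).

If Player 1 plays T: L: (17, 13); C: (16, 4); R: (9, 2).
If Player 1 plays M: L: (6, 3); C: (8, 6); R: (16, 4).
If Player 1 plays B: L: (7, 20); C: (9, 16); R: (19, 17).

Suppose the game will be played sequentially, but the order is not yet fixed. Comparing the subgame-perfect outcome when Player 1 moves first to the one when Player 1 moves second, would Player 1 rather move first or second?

second

If Player 1 leads: Player 2's best replies are T→L, M→C, B→L; Player 1's induced payoffs 17, 8, 7; outcome (T, L), payoffs (17, 13).
If Player 2 leads: Player 1's best replies are L→T, C→T, R→B; Player 2's induced payoffs 13, 4, 17; outcome (B, R), payoffs (19, 17).
Player 1 gets 17 moving first and 19 moving second, so Player 1 prefers to move second.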